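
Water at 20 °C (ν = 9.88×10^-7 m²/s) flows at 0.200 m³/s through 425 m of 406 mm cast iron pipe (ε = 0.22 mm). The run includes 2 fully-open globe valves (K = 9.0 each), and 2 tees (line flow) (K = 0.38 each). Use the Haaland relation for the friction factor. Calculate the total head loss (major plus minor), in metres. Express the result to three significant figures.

H_L ≈ 4.53 m

V = 4Q/(πD²) = 1.545 m/s; V²/2g = 0.1216 m
Re = 6.35×10^5, ε/D = 5.42×10^-4 → f = 0.01768 (Haaland)
Major: h_f = f(L/D)·V²/2g = 0.01768·1047·0.1216 = 2.251 m
Minor: ΣK = 18.8; h_m = ΣK·V²/2g = 2.282 m
Total H_L = 2.251 + 2.282 = 4.533 m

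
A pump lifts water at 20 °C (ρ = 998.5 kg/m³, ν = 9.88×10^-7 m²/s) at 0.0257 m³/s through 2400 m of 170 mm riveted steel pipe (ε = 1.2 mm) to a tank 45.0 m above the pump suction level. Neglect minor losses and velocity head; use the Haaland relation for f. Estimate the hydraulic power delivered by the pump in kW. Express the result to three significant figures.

P_hyd ≈ 19.3 kW

V = 4Q/(πD²) = 1.132 m/s; Re = 1.95×10^5; ε/D = 0.00706; f = 0.03423
h_f = f(L/D)V²/2g = 31.57 m
Total head H = z + h_f = 45.0 + 31.57 = 76.57 m
P_hyd = ρgQH = 998.5·9.81·0.0257·76.57 = 19.28 kW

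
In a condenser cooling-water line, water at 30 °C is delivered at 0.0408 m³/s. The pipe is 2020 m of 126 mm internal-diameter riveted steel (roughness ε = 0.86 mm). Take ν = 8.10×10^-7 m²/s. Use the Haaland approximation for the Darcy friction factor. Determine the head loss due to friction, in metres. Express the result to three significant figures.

V = 4Q/(πD²) = 4·0.0408/(π·0.126²) = 3.272 m/s
Re = VD/ν = 3.272·0.126/8.10×10^-7 = 5.09×10^5 → turbulent
ε/D = 0.86/126 = 0.00683
Haaland: f = 0.03365
h_f = f(L/D)V²/(2g) = 0.03365·(2020/0.126)·3.272²/(2·9.81) = 294.4 m

h_f ≈ 294 m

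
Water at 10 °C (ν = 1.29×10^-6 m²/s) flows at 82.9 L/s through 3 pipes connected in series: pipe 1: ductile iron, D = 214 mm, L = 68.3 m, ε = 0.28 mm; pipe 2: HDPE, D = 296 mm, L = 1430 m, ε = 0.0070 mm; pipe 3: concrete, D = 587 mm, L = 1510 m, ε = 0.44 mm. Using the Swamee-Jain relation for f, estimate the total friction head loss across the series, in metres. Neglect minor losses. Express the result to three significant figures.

H ≈ 7.45 m

Pipe 1: V = 2.305 m/s, Re = 3.82×10^5, ε/D = 0.00131, f = 0.02176, h_1 = f(L/D)V²/2g = 1.880 m
Pipe 2: V = 1.205 m/s, Re = 2.76×10^5, ε/D = 2.36×10^-5, f = 0.01486, h_2 = f(L/D)V²/2g = 5.310 m
Pipe 3: V = 0.3063 m/s, Re = 1.39×10^5, ε/D = 7.50×10^-4, f = 0.02074, h_3 = f(L/D)V²/2g = 0.2551 m
Series → Q common, losses add: H = Σh = 7.445 m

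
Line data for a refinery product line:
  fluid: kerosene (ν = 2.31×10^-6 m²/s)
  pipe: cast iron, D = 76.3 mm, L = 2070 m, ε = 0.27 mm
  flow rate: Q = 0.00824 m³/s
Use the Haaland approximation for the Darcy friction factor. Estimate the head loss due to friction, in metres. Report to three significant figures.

V = 4Q/(πD²) = 4·0.00824/(π·0.0763²) = 1.802 m/s
Re = VD/ν = 1.802·0.0763/2.31×10^-6 = 5.95×10^4 → turbulent
ε/D = 0.27/76.3 = 0.00354
Haaland: f = 0.02920
h_f = f(L/D)V²/(2g) = 0.02920·(2070/0.0763)·1.802²/(2·9.81) = 131.1 m

h_f ≈ 131 m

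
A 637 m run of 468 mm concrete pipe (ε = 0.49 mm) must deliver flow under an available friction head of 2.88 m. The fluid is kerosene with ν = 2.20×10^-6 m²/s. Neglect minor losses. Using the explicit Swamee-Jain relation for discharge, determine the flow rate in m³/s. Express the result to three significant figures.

Q ≈ 0.243 m³/s

Swamee-Jain (Type II): Q = -0.965·√(gD⁵h_f/L)·ln[ε/(3.7D) + √(3.17ν²L/(gD³h_f))]
√(gD⁵h_f/L) = √(9.81·0.468⁵·2.88/637) = 0.03156
ε/(3.7D) = 2.83×10^-4; √(3.17ν²L/(gD³h_f)) = 5.81×10^-5
Q = -0.965·0.03156·ln(3.411×10^-4) = 0.2431 m³/s
Check: V = 1.41 m/s, Re = 3.01×10^5, f = 0.02094, h_f = 2.90 m ≈ 2.88 m ✓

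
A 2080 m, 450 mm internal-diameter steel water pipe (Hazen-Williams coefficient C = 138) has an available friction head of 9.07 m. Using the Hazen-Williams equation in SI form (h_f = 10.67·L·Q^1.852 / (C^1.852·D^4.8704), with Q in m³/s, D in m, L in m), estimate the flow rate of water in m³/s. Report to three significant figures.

Rearranging: Q = [h_f·C^1.852·D^4.8704 / (10.67·L)]^(1/1.852)
Q = [9.07·138^1.852·0.450^4.8704 / (10.67·2080)]^0.540 = 0.2501 m³/s

Q ≈ 0.250 m³/s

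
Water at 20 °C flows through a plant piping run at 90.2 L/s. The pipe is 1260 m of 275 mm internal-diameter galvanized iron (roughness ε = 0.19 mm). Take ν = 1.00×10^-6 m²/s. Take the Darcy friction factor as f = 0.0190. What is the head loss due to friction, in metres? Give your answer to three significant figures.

h_f ≈ 10.2 m

V = 4Q/(πD²) = 4·0.0902/(π·0.275²) = 1.519 m/s
h_f = f(L/D)V²/(2g) = 0.01900·(1260/0.275)·1.519²/(2·9.81) = 10.23 m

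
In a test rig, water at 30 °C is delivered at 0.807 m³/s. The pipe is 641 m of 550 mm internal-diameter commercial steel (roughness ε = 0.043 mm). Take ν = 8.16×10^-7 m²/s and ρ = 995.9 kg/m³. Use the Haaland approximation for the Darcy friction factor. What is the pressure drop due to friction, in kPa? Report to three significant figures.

V = 4Q/(πD²) = 4·0.807/(π·0.550²) = 3.397 m/s
Re = VD/ν = 3.397·0.550/8.16×10^-7 = 2.29×10^6 → turbulent
ε/D = 0.043/550 = 7.82×10^-5
Haaland: f = 0.01223
h_f = f(L/D)V²/(2g) = 0.01223·(641/0.550)·3.397²/(2·9.81) = 8.383 m
Δp = ρg·h_f = 995.9·9.81·8.383 = 81.90 kPa

Δp ≈ 81.9 kPa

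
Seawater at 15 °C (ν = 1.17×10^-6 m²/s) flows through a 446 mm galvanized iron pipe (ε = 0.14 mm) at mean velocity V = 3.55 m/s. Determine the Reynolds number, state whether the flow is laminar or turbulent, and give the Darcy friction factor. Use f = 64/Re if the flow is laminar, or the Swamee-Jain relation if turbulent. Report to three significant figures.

Re ≈ 1.35×10^6; turbulent; f ≈ 0.0157

Re = VD/ν = 3.550·0.446/1.17×10^-6 = 1.35×10^6
Re > 4000 → turbulent; ε/D = 3.14×10^-4
Swamee-Jain: f = 0.01570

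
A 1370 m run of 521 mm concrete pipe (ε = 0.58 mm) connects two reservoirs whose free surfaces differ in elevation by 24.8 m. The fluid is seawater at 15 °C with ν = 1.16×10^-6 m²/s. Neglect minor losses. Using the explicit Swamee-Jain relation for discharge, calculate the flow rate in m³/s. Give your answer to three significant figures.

Swamee-Jain (Type II): Q = -0.965·√(gD⁵h_f/L)·ln[ε/(3.7D) + √(3.17ν²L/(gD³h_f))]
√(gD⁵h_f/L) = √(9.81·0.521⁵·24.8/1370) = 0.08256
ε/(3.7D) = 3.01×10^-4; √(3.17ν²L/(gD³h_f)) = 1.30×10^-5
Q = -0.965·0.08256·ln(3.139×10^-4) = 0.6427 m³/s
Check: V = 3.01 m/s, Re = 1.35×10^6, f = 0.02044, h_f = 24.9 m ≈ 24.8 m ✓

Q ≈ 0.643 m³/s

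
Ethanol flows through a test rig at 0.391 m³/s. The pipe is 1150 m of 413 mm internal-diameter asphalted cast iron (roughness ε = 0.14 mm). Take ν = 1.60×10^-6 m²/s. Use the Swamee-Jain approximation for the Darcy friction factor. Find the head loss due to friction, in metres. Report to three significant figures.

V = 4Q/(πD²) = 4·0.391/(π·0.413²) = 2.919 m/s
Re = VD/ν = 2.919·0.413/1.60×10^-6 = 7.53×10^5 → turbulent
ε/D = 0.14/413 = 3.39×10^-4
Swamee-Jain: f = 0.01630
h_f = f(L/D)V²/(2g) = 0.01630·(1150/0.413)·2.919²/(2·9.81) = 19.70 m

h_f ≈ 19.7 m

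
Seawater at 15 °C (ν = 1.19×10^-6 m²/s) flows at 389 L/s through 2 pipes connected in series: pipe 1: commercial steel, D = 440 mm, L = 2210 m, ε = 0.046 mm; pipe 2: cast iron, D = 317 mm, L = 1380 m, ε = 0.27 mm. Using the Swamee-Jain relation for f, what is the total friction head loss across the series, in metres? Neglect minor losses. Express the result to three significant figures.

H ≈ 127 m

Pipe 1: V = 2.558 m/s, Re = 9.46×10^5, ε/D = 1.05×10^-4, f = 0.01364, h_1 = f(L/D)V²/2g = 22.85 m
Pipe 2: V = 4.929 m/s, Re = 1.31×10^6, ε/D = 8.52×10^-4, f = 0.01923, h_2 = f(L/D)V²/2g = 103.7 m
Series → Q common, losses add: H = Σh = 126.5 m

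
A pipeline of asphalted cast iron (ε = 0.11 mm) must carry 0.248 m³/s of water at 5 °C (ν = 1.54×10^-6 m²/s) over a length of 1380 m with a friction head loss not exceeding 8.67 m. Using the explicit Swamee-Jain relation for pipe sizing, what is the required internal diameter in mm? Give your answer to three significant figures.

Swamee-Jain (Type III): D = 0.66·[ε^1.25·(LQ²/(gh_f))^4.75 + ν·Q^9.4·(L/(gh_f))^5.2]^0.04
LQ²/(gh_f) = 0.9979; L/(gh_f) = 16.23
Term 1 = ε^1.25·(…)^4.75 = 1.12×10^-5; Term 2 = ν·Q^9.4·(…)^5.2 = 6.14×10^-6
D = 0.66·(1.12×10^-5 + 6.14×10^-6)^0.04 = 0.4257 m = 426 mm
Check: V = 1.74 m/s, Re = 4.82×10^5, f = 0.01608, h_f = 8.07 m ≈ 8.67 m ✓

D ≈ 426 mm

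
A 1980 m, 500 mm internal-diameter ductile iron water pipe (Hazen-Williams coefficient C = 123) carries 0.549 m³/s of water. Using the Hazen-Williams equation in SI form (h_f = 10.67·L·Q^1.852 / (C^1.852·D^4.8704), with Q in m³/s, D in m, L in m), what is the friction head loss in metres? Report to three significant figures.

h_f ≈ 27.4 m

h_f = 10.67·1980·0.549^1.852 / (123^1.852·0.500^4.8704) = 27.43 m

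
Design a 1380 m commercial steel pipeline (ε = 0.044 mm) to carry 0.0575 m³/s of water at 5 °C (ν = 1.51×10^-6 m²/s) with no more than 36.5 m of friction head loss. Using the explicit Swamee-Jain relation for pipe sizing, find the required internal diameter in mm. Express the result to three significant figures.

D ≈ 179 mm

Swamee-Jain (Type III): D = 0.66·[ε^1.25·(LQ²/(gh_f))^4.75 + ν·Q^9.4·(L/(gh_f))^5.2]^0.04
LQ²/(gh_f) = 0.01274; L/(gh_f) = 3.854
Term 1 = ε^1.25·(…)^4.75 = 3.58×10^-15; Term 2 = ν·Q^9.4·(…)^5.2 = 3.69×10^-15
D = 0.66·(3.58×10^-15 + 3.69×10^-15)^0.04 = 0.1795 m = 179 mm
Check: V = 2.27 m/s, Re = 2.70×10^5, f = 0.01685, h_f = 34.1 m ≈ 36.5 m ✓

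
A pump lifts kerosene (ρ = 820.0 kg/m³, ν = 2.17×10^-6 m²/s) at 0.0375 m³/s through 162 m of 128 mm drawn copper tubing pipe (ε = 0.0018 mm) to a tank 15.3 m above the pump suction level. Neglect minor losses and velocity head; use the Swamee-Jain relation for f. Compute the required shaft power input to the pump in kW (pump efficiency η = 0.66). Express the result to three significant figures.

P_shaft ≈ 11.0 kW

V = 4Q/(πD²) = 2.914 m/s; Re = 1.72×10^5; ε/D = 1.41×10^-5; f = 0.01612
h_f = f(L/D)V²/2g = 8.830 m
Total head H = z + h_f = 15.3 + 8.830 = 24.13 m
P_hyd = ρgQH = 820.0·9.81·0.0375·24.13 = 7.279 kW
P_shaft = P_hyd/η = 7.279/0.66 = 11.03 kW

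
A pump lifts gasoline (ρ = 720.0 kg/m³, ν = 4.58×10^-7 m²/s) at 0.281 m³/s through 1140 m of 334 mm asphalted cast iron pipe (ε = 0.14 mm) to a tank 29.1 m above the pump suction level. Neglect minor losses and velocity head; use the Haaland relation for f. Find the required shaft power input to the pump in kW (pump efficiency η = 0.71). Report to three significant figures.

V = 4Q/(πD²) = 3.207 m/s; Re = 2.34×10^6; ε/D = 4.19×10^-4; f = 0.01631
h_f = f(L/D)V²/2g = 29.18 m
Total head H = z + h_f = 29.1 + 29.18 = 58.28 m
P_hyd = ρgQH = 720.0·9.81·0.281·58.28 = 115.7 kW
P_shaft = P_hyd/η = 115.7/0.71 = 162.9 kW

P_shaft ≈ 163 kW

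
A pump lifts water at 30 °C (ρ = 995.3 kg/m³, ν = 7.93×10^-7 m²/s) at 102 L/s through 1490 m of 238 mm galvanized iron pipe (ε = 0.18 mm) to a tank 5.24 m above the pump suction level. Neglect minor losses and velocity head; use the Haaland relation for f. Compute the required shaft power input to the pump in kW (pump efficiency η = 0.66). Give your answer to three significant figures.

V = 4Q/(πD²) = 2.293 m/s; Re = 6.88×10^5; ε/D = 7.56×10^-4; f = 0.01887
h_f = f(L/D)V²/2g = 31.65 m
Total head H = z + h_f = 5.24 + 31.65 = 36.89 m
P_hyd = ρgQH = 995.3·9.81·0.102·36.89 = 36.74 kW
P_shaft = P_hyd/η = 36.74/0.66 = 55.67 kW

P_shaft ≈ 55.7 kW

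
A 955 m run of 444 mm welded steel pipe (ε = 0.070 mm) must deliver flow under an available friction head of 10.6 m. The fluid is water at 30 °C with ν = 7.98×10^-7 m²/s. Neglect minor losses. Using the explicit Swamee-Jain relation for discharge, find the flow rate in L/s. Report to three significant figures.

Q ≈ 409 L/s

Swamee-Jain (Type II): Q = -0.965·√(gD⁵h_f/L)·ln[ε/(3.7D) + √(3.17ν²L/(gD³h_f))]
√(gD⁵h_f/L) = √(9.81·0.444⁵·10.6/955) = 0.04335
ε/(3.7D) = 4.26×10^-5; √(3.17ν²L/(gD³h_f)) = 1.46×10^-5
Q = -0.965·0.04335·ln(5.716×10^-5) = 0.4086 m³/s
Check: V = 2.64 m/s, Re = 1.47×10^6, f = 0.01397, h_f = 10.7 m ≈ 10.6 m ✓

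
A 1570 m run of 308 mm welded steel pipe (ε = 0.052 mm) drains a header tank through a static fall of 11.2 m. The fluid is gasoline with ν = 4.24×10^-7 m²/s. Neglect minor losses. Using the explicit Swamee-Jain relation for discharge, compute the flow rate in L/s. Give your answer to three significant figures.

Swamee-Jain (Type II): Q = -0.965·√(gD⁵h_f/L)·ln[ε/(3.7D) + √(3.17ν²L/(gD³h_f))]
√(gD⁵h_f/L) = √(9.81·0.308⁵·11.2/1570) = 0.01393
ε/(3.7D) = 4.56×10^-5; √(3.17ν²L/(gD³h_f)) = 1.67×10^-5
Q = -0.965·0.01393·ln(6.232×10^-5) = 0.1301 m³/s
Check: V = 1.75 m/s, Re = 1.27×10^6, f = 0.01422, h_f = 11.3 m ≈ 11.2 m ✓

Q ≈ 130 L/s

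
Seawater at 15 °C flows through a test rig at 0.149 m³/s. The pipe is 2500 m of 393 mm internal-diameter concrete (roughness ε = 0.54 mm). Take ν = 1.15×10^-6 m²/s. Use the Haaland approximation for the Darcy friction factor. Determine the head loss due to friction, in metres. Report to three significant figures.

h_f ≈ 10.7 m

V = 4Q/(πD²) = 4·0.149/(π·0.393²) = 1.228 m/s
Re = VD/ν = 1.228·0.393/1.15×10^-6 = 4.20×10^5 → turbulent
ε/D = 0.54/393 = 0.00137
Haaland: f = 0.02179
h_f = f(L/D)V²/(2g) = 0.02179·(2500/0.393)·1.228²/(2·9.81) = 10.66 m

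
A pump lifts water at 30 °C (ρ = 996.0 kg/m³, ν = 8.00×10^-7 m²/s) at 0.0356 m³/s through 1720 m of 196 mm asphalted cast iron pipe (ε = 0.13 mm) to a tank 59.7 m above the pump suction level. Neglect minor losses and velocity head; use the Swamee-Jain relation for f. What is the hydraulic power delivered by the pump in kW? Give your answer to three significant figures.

V = 4Q/(πD²) = 1.180 m/s; Re = 2.89×10^5; ε/D = 6.63×10^-4; f = 0.01925
h_f = f(L/D)V²/2g = 11.99 m
Total head H = z + h_f = 59.7 + 11.99 = 71.69 m
P_hyd = ρgQH = 996.0·9.81·0.0356·71.69 = 24.94 kW

P_hyd ≈ 24.9 kW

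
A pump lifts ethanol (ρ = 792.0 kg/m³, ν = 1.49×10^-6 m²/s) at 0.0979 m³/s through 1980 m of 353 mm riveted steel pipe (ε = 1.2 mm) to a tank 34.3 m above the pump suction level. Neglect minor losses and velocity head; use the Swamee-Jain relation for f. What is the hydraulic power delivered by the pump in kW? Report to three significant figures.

V = 4Q/(πD²) = 1.000 m/s; Re = 2.37×10^5; ε/D = 0.00340; f = 0.02780
h_f = f(L/D)V²/2g = 7.952 m
Total head H = z + h_f = 34.3 + 7.952 = 42.25 m
P_hyd = ρgQH = 792.0·9.81·0.0979·42.25 = 32.14 kW

P_hyd ≈ 32.1 kW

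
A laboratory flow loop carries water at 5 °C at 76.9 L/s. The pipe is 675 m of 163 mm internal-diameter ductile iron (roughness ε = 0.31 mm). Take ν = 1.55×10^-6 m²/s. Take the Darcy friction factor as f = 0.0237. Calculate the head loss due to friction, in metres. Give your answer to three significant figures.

V = 4Q/(πD²) = 4·0.0769/(π·0.163²) = 3.685 m/s
h_f = f(L/D)V²/(2g) = 0.02370·(675/0.163)·3.685²/(2·9.81) = 67.93 m

h_f ≈ 67.9 m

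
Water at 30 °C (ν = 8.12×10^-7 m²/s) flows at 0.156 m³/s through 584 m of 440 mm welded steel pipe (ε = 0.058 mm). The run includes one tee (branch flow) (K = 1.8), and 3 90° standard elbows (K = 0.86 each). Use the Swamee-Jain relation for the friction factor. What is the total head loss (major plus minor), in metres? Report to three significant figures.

H_L ≈ 1.28 m

V = 4Q/(πD²) = 1.026 m/s; V²/2g = 0.05365 m
Re = 5.56×10^5, ε/D = 1.32×10^-4 → f = 0.01467 (Swamee-Jain)
Major: h_f = f(L/D)·V²/2g = 0.01467·1327·0.05365 = 1.044 m
Minor: ΣK = 4.38; h_m = ΣK·V²/2g = 0.2350 m
Total H_L = 1.044 + 0.2350 = 1.279 m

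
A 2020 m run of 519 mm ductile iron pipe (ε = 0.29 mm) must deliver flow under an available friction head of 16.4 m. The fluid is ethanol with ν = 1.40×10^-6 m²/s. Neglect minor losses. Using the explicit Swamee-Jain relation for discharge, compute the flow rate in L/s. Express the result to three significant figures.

Swamee-Jain (Type II): Q = -0.965·√(gD⁵h_f/L)·ln[ε/(3.7D) + √(3.17ν²L/(gD³h_f))]
√(gD⁵h_f/L) = √(9.81·0.519⁵·16.4/2020) = 0.05476
ε/(3.7D) = 1.51×10^-4; √(3.17ν²L/(gD³h_f)) = 2.36×10^-5
Q = -0.965·0.05476·ln(1.746×10^-4) = 0.4573 m³/s
Check: V = 2.16 m/s, Re = 8.01×10^5, f = 0.01780, h_f = 16.5 m ≈ 16.4 m ✓

Q ≈ 457 L/s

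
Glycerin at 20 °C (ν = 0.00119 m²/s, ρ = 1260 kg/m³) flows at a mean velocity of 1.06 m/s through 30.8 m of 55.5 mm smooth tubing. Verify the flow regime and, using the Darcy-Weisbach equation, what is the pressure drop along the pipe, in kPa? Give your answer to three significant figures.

Δp ≈ 509 kPa

Re = VD/ν = 1.06·0.05550/0.00119 = 49.4 → laminar (Re < 2300)
f = 64/Re = 1.295
h_f = f(L/D)V²/(2g) = 1.295·(30.8/0.05550)·1.06²/(2·9.81) = 41.14 m
Δp = ρg·h_f = 1260·9.81·41.14 = 508.6 kPa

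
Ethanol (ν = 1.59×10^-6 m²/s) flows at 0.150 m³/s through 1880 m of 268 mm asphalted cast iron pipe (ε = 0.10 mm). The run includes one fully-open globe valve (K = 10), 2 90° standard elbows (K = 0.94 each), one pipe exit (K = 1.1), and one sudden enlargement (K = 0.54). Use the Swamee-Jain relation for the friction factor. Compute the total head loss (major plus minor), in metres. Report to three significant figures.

H_L ≈ 48.0 m

V = 4Q/(πD²) = 2.659 m/s; V²/2g = 0.3604 m
Re = 4.48×10^5, ε/D = 3.73×10^-4 → f = 0.01704 (Swamee-Jain)
Major: h_f = f(L/D)·V²/2g = 0.01704·7015·0.3604 = 43.08 m
Minor: ΣK = 13.5; h_m = ΣK·V²/2g = 4.872 m
Total H_L = 43.08 + 4.872 = 47.96 m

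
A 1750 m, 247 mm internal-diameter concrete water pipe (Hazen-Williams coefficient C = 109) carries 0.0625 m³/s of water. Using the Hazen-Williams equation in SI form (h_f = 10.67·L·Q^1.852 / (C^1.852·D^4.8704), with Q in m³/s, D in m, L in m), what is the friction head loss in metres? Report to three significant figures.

h_f ≈ 16.8 m

h_f = 10.67·1750·0.0625^1.852 / (109^1.852·0.247^4.8704) = 16.81 m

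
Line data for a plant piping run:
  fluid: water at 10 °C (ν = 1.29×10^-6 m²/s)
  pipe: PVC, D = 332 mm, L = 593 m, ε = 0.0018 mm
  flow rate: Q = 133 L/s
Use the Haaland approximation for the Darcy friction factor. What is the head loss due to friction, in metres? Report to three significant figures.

V = 4Q/(πD²) = 4·0.133/(π·0.332²) = 1.536 m/s
Re = VD/ν = 1.536·0.332/1.29×10^-6 = 3.95×10^5 → turbulent
ε/D = 0.0018/332 = 5.42×10^-6
Haaland: f = 0.01368
h_f = f(L/D)V²/(2g) = 0.01368·(593/0.332)·1.536²/(2·9.81) = 2.939 m

h_f ≈ 2.94 m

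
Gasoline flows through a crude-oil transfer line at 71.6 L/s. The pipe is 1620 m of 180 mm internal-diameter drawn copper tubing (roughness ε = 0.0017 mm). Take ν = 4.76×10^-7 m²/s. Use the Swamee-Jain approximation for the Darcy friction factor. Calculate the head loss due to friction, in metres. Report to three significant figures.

h_f ≈ 42.6 m

V = 4Q/(πD²) = 4·0.0716/(π·0.180²) = 2.814 m/s
Re = VD/ν = 2.814·0.180/4.76×10^-7 = 1.06×10^6 → turbulent
ε/D = 0.0017/180 = 9.44×10^-6
Swamee-Jain: f = 0.01173
h_f = f(L/D)V²/(2g) = 0.01173·(1620/0.180)·2.814²/(2·9.81) = 42.59 m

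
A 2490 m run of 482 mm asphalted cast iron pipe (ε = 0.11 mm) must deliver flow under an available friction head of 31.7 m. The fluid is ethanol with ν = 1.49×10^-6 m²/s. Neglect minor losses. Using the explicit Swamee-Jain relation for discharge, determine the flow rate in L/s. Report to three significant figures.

Swamee-Jain (Type II): Q = -0.965·√(gD⁵h_f/L)·ln[ε/(3.7D) + √(3.17ν²L/(gD³h_f))]
√(gD⁵h_f/L) = √(9.81·0.482⁵·31.7/2490) = 0.05700
ε/(3.7D) = 6.17×10^-5; √(3.17ν²L/(gD³h_f)) = 2.24×10^-5
Q = -0.965·0.05700·ln(8.411×10^-5) = 0.5161 m³/s
Check: V = 2.83 m/s, Re = 9.15×10^5, f = 0.01514, h_f = 31.9 m ≈ 31.7 m ✓

Q ≈ 516 L/s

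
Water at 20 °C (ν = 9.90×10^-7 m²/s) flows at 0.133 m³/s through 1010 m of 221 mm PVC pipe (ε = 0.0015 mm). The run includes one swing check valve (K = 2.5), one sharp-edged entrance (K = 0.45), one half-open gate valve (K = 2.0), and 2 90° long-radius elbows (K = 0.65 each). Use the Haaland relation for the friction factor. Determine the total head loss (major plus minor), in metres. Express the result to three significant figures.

V = 4Q/(πD²) = 3.467 m/s; V²/2g = 0.6127 m
Re = 7.74×10^5, ε/D = 6.79×10^-6 → f = 0.01220 (Haaland)
Major: h_f = f(L/D)·V²/2g = 0.01220·4570·0.6127 = 34.17 m
Minor: ΣK = 6.25; h_m = ΣK·V²/2g = 3.829 m
Total H_L = 34.17 + 3.829 = 38.00 m

H_L ≈ 38.0 m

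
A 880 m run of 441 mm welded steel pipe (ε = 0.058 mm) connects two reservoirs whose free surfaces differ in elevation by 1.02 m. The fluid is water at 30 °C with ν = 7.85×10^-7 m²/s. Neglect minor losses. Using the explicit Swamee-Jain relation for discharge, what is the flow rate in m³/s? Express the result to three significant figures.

Swamee-Jain (Type II): Q = -0.965·√(gD⁵h_f/L)·ln[ε/(3.7D) + √(3.17ν²L/(gD³h_f))]
√(gD⁵h_f/L) = √(9.81·0.441⁵·1.02/880) = 0.01377
ε/(3.7D) = 3.55×10^-5; √(3.17ν²L/(gD³h_f)) = 4.48×10^-5
Q = -0.965·0.01377·ln(8.030×10^-5) = 0.1253 m³/s
Check: V = 0.820 m/s, Re = 4.61×10^5, f = 0.01495, h_f = 1.02 m ≈ 1.02 m ✓

Q ≈ 0.125 m³/s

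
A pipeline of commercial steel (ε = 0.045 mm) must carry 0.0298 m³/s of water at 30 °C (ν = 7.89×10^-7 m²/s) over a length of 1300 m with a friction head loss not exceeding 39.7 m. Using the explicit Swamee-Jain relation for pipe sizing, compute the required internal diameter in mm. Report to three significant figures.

Swamee-Jain (Type III): D = 0.66·[ε^1.25·(LQ²/(gh_f))^4.75 + ν·Q^9.4·(L/(gh_f))^5.2]^0.04
LQ²/(gh_f) = 0.002964; L/(gh_f) = 3.338
Term 1 = ε^1.25·(…)^4.75 = 3.62×10^-18; Term 2 = ν·Q^9.4·(…)^5.2 = 1.89×10^-18
D = 0.66·(3.62×10^-18 + 1.89×10^-18)^0.04 = 0.1346 m = 135 mm
Check: V = 2.09 m/s, Re = 3.57×10^5, f = 0.01705, h_f = 36.7 m ≈ 39.7 m ✓

D ≈ 135 mm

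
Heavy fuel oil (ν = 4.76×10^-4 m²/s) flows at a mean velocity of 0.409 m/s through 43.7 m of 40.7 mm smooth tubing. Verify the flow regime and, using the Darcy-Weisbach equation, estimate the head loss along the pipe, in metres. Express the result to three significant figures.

Re = VD/ν = 0.409·0.04070/4.76×10^-4 = 35.0 → laminar (Re < 2300)
f = 64/Re = 1.830
h_f = f(L/D)V²/(2g) = 1.830·(43.7/0.04070)·0.409²/(2·9.81) = 16.75 m

h_f ≈ 16.8 m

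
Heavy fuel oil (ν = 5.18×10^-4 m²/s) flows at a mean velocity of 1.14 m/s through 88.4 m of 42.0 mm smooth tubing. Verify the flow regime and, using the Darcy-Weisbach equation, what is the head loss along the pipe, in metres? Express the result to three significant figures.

Re = VD/ν = 1.14·0.04200/5.18×10^-4 = 92.4 → laminar (Re < 2300)
f = 64/Re = 0.6924
h_f = f(L/D)V²/(2g) = 0.6924·(88.4/0.04200)·1.14²/(2·9.81) = 96.53 m

h_f ≈ 96.5 m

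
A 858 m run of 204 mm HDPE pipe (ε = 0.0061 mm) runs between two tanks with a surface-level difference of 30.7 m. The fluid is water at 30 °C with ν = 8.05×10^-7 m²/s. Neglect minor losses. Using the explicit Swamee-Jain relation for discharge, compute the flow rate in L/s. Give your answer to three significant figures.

Q ≈ 110 L/s

Swamee-Jain (Type II): Q = -0.965·√(gD⁵h_f/L)·ln[ε/(3.7D) + √(3.17ν²L/(gD³h_f))]
√(gD⁵h_f/L) = √(9.81·0.204⁵·30.7/858) = 0.01114
ε/(3.7D) = 8.08×10^-6; √(3.17ν²L/(gD³h_f)) = 2.63×10^-5
Q = -0.965·0.01114·ln(3.434×10^-5) = 0.1105 m³/s
Check: V = 3.38 m/s, Re = 8.56×10^5, f = 0.01255, h_f = 30.7 m ≈ 30.7 m ✓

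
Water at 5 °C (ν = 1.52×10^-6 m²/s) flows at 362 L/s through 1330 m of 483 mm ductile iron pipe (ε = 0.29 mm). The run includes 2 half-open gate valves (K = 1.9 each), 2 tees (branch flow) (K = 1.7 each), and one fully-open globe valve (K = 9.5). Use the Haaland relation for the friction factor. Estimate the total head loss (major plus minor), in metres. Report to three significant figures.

V = 4Q/(πD²) = 1.976 m/s; V²/2g = 0.1990 m
Re = 6.28×10^5, ε/D = 6.00×10^-4 → f = 0.01804 (Haaland)
Major: h_f = f(L/D)·V²/2g = 0.01804·2754·0.1990 = 9.885 m
Minor: ΣK = 16.7; h_m = ΣK·V²/2g = 3.323 m
Total H_L = 9.885 + 3.323 = 13.21 m

H_L ≈ 13.2 m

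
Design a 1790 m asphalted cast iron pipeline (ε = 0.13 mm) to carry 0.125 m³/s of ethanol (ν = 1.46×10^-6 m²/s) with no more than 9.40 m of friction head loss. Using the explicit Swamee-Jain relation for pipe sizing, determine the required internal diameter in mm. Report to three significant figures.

Swamee-Jain (Type III): D = 0.66·[ε^1.25·(LQ²/(gh_f))^4.75 + ν·Q^9.4·(L/(gh_f))^5.2]^0.04
LQ²/(gh_f) = 0.3033; L/(gh_f) = 19.41
Term 1 = ε^1.25·(…)^4.75 = 4.80×10^-8; Term 2 = ν·Q^9.4·(…)^5.2 = 2.36×10^-8
D = 0.66·(4.80×10^-8 + 2.36×10^-8)^0.04 = 0.3418 m = 342 mm
Check: V = 1.36 m/s, Re = 3.19×10^5, f = 0.01751, h_f = 8.68 m ≈ 9.40 m ✓

D ≈ 342 mm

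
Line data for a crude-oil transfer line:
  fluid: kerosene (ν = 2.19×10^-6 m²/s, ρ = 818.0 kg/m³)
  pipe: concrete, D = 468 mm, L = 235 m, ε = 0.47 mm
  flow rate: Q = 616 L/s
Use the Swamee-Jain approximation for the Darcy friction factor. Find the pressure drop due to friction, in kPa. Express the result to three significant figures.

V = 4Q/(πD²) = 4·0.616/(π·0.468²) = 3.581 m/s
Re = VD/ν = 3.581·0.468/2.19×10^-6 = 7.65×10^5 → turbulent
ε/D = 0.47/468 = 0.00100
Swamee-Jain: f = 0.02015
h_f = f(L/D)V²/(2g) = 0.02015·(235/0.468)·3.581²/(2·9.81) = 6.614 m
Δp = ρg·h_f = 818.0·9.81·6.614 = 53.07 kPa

Δp ≈ 53.1 kPa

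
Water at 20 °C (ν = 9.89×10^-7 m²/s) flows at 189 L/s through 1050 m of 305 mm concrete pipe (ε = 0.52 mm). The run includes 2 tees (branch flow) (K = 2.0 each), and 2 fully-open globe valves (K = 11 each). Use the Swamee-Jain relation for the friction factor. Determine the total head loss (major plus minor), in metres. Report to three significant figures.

V = 4Q/(πD²) = 2.587 m/s; V²/2g = 0.3411 m
Re = 7.98×10^5, ε/D = 0.00170 → f = 0.02281 (Swamee-Jain)
Major: h_f = f(L/D)·V²/2g = 0.02281·3443·0.3411 = 26.78 m
Minor: ΣK = 26.0; h_m = ΣK·V²/2g = 8.868 m
Total H_L = 26.78 + 8.868 = 35.65 m

H_L ≈ 35.6 m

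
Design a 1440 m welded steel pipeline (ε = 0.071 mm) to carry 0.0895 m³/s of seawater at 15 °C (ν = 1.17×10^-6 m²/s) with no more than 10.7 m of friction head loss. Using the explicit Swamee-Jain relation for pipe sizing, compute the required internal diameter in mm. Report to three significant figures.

D ≈ 275 mm

Swamee-Jain (Type III): D = 0.66·[ε^1.25·(LQ²/(gh_f))^4.75 + ν·Q^9.4·(L/(gh_f))^5.2]^0.04
LQ²/(gh_f) = 0.1099; L/(gh_f) = 13.72
Term 1 = ε^1.25·(…)^4.75 = 1.81×10^-10; Term 2 = ν·Q^9.4·(…)^5.2 = 1.35×10^-10
D = 0.66·(1.81×10^-10 + 1.35×10^-10)^0.04 = 0.2751 m = 275 mm
Check: V = 1.51 m/s, Re = 3.54×10^5, f = 0.01650, h_f = 9.97 m ≈ 10.7 m ✓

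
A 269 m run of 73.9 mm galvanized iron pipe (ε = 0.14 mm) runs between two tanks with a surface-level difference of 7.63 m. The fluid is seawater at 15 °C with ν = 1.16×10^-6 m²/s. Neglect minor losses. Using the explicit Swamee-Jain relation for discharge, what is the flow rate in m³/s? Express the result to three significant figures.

Swamee-Jain (Type II): Q = -0.965·√(gD⁵h_f/L)·ln[ε/(3.7D) + √(3.17ν²L/(gD³h_f))]
√(gD⁵h_f/L) = √(9.81·0.0739⁵·7.63/269) = 7.831×10^-4
ε/(3.7D) = 5.12×10^-4; √(3.17ν²L/(gD³h_f)) = 1.95×10^-4
Q = -0.965·7.831×10^-4·ln(7.069×10^-4) = 0.005482 m³/s
Check: V = 1.28 m/s, Re = 8.14×10^4, f = 0.02541, h_f = 7.70 m ≈ 7.63 m ✓

Q ≈ 0.00548 m³/s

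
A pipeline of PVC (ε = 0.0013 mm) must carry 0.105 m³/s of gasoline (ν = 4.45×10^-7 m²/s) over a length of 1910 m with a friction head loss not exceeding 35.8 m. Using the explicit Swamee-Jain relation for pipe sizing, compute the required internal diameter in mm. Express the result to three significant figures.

Swamee-Jain (Type III): D = 0.66·[ε^1.25·(LQ²/(gh_f))^4.75 + ν·Q^9.4·(L/(gh_f))^5.2]^0.04
LQ²/(gh_f) = 0.05996; L/(gh_f) = 5.439
Term 1 = ε^1.25·(…)^4.75 = 6.87×10^-14; Term 2 = ν·Q^9.4·(…)^5.2 = 1.87×10^-12
D = 0.66·(6.87×10^-14 + 1.87×10^-12)^0.04 = 0.2244 m = 224 mm
Check: V = 2.65 m/s, Re = 1.34×10^6, f = 0.01123, h_f = 34.3 m ≈ 35.8 m ✓

D ≈ 224 mm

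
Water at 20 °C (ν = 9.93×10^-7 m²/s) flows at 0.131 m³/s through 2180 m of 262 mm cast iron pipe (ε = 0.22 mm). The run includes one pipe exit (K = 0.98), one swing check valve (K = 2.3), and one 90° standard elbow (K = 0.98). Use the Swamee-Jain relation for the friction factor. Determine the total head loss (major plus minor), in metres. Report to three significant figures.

V = 4Q/(πD²) = 2.430 m/s; V²/2g = 0.3009 m
Re = 6.41×10^5, ε/D = 8.40×10^-4 → f = 0.01947 (Swamee-Jain)
Major: h_f = f(L/D)·V²/2g = 0.01947·8321·0.3009 = 48.75 m
Minor: ΣK = 4.26; h_m = ΣK·V²/2g = 1.282 m
Total H_L = 48.75 + 1.282 = 50.03 m

H_L ≈ 50.0 m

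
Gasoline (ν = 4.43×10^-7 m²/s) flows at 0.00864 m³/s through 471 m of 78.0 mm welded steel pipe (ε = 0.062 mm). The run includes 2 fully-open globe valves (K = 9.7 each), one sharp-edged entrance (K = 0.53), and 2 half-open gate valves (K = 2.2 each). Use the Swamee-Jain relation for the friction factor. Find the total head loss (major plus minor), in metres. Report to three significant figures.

V = 4Q/(πD²) = 1.808 m/s; V²/2g = 0.1666 m
Re = 3.18×10^5, ε/D = 7.95×10^-4 → f = 0.01979 (Swamee-Jain)
Major: h_f = f(L/D)·V²/2g = 0.01979·6038·0.1666 = 19.91 m
Minor: ΣK = 24.3; h_m = ΣK·V²/2g = 4.054 m
Total H_L = 19.91 + 4.054 = 23.96 m

H_L ≈ 24.0 m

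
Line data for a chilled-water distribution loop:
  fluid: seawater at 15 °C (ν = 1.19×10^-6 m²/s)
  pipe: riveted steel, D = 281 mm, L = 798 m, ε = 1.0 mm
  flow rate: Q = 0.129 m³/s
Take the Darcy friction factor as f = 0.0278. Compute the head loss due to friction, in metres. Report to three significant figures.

V = 4Q/(πD²) = 4·0.129/(π·0.281²) = 2.080 m/s
h_f = f(L/D)V²/(2g) = 0.02780·(798/0.281)·2.080²/(2·9.81) = 17.41 m

h_f ≈ 17.4 m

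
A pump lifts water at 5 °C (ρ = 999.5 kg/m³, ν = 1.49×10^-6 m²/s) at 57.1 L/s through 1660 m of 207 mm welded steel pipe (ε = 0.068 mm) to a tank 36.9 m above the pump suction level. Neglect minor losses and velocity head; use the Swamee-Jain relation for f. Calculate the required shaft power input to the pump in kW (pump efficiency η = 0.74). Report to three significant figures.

P_shaft ≈ 43.6 kW

V = 4Q/(πD²) = 1.697 m/s; Re = 2.36×10^5; ε/D = 3.29×10^-4; f = 0.01766
h_f = f(L/D)V²/2g = 20.78 m
Total head H = z + h_f = 36.9 + 20.78 = 57.68 m
P_hyd = ρgQH = 999.5·9.81·0.0571·57.68 = 32.29 kW
P_shaft = P_hyd/η = 32.29/0.74 = 43.64 kW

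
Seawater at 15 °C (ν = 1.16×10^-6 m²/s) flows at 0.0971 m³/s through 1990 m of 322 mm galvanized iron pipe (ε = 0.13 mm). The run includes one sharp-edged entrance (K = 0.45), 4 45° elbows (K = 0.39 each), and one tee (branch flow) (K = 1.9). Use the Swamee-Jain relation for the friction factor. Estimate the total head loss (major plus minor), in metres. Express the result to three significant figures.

H_L ≈ 8.17 m

V = 4Q/(πD²) = 1.192 m/s; V²/2g = 0.07247 m
Re = 3.31×10^5, ε/D = 4.04×10^-4 → f = 0.01762 (Swamee-Jain)
Major: h_f = f(L/D)·V²/2g = 0.01762·6180·0.07247 = 7.889 m
Minor: ΣK = 3.91; h_m = ΣK·V²/2g = 0.2833 m
Total H_L = 7.889 + 0.2833 = 8.173 m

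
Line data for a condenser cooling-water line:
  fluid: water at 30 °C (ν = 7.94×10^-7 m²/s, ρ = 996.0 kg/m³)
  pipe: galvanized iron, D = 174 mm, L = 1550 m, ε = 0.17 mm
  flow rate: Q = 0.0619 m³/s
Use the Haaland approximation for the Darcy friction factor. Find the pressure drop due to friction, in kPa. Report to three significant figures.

Δp ≈ 602 kPa

V = 4Q/(πD²) = 4·0.0619/(π·0.174²) = 2.603 m/s
Re = VD/ν = 2.603·0.174/7.94×10^-7 = 5.70×10^5 → turbulent
ε/D = 0.17/174 = 9.77×10^-4
Haaland: f = 0.02003
h_f = f(L/D)V²/(2g) = 0.02003·(1550/0.174)·2.603²/(2·9.81) = 61.63 m
Δp = ρg·h_f = 996.0·9.81·61.63 = 602.2 kPa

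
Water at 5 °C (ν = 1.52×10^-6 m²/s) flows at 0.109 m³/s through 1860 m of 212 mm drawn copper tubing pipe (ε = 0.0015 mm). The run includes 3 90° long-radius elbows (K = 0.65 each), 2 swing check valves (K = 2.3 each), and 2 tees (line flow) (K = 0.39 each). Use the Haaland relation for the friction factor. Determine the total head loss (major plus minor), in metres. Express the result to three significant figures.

V = 4Q/(πD²) = 3.088 m/s; V²/2g = 0.4860 m
Re = 4.31×10^5, ε/D = 7.08×10^-6 → f = 0.01349 (Haaland)
Major: h_f = f(L/D)·V²/2g = 0.01349·8774·0.4860 = 57.52 m
Minor: ΣK = 7.33; h_m = ΣK·V²/2g = 3.562 m
Total H_L = 57.52 + 3.562 = 61.08 m

H_L ≈ 61.1 m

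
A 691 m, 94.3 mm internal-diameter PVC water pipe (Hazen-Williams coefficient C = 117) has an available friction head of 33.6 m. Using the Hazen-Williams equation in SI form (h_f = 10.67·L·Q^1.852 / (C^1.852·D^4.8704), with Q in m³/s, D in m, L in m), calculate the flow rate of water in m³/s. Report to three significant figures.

Q ≈ 0.0128 m³/s

Rearranging: Q = [h_f·C^1.852·D^4.8704 / (10.67·L)]^(1/1.852)
Q = [33.6·117^1.852·0.0943^4.8704 / (10.67·691)]^0.540 = 0.01280 m³/s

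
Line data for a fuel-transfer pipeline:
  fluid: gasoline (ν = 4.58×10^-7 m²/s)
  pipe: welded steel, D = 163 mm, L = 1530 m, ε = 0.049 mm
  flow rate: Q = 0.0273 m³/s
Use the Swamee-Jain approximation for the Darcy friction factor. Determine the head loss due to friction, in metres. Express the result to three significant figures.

V = 4Q/(πD²) = 4·0.0273/(π·0.163²) = 1.308 m/s
Re = VD/ν = 1.308·0.163/4.58×10^-7 = 4.66×10^5 → turbulent
ε/D = 0.049/163 = 3.01×10^-4
Swamee-Jain: f = 0.01646
h_f = f(L/D)V²/(2g) = 0.01646·(1530/0.163)·1.308²/(2·9.81) = 13.48 m

h_f ≈ 13.5 m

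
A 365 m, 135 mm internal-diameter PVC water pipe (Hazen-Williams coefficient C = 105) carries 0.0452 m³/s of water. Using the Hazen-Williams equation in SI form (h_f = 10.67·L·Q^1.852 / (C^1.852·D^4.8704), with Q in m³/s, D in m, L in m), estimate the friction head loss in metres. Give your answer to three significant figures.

h_f ≈ 39.1 m

h_f = 10.67·365·0.0452^1.852 / (105^1.852·0.135^4.8704) = 39.10 m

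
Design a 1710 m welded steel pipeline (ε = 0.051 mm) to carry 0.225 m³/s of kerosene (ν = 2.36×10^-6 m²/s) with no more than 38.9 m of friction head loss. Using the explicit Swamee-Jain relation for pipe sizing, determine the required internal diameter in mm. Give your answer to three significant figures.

D ≈ 314 mm

Swamee-Jain (Type III): D = 0.66·[ε^1.25·(LQ²/(gh_f))^4.75 + ν·Q^9.4·(L/(gh_f))^5.2]^0.04
LQ²/(gh_f) = 0.2269; L/(gh_f) = 4.481
Term 1 = ε^1.25·(…)^4.75 = 3.75×10^-9; Term 2 = ν·Q^9.4·(…)^5.2 = 4.68×10^-9
D = 0.66·(3.75×10^-9 + 4.68×10^-9)^0.04 = 0.3138 m = 314 mm
Check: V = 2.91 m/s, Re = 3.87×10^5, f = 0.01554, h_f = 36.6 m ≈ 38.9 m ✓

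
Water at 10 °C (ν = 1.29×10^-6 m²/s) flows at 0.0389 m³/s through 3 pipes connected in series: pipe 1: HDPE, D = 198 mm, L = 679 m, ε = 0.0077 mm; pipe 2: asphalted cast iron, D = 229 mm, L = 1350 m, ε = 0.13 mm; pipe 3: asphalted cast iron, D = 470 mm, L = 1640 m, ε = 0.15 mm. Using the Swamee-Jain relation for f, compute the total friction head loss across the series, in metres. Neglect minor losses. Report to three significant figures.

H ≈ 9.89 m

Pipe 1: V = 1.263 m/s, Re = 1.94×10^5, ε/D = 3.89×10^-5, f = 0.01597, h_1 = f(L/D)V²/2g = 4.455 m
Pipe 2: V = 0.9445 m/s, Re = 1.68×10^5, ε/D = 5.68×10^-4, f = 0.01959, h_2 = f(L/D)V²/2g = 5.249 m
Pipe 3: V = 0.2242 m/s, Re = 8.17×10^4, ε/D = 3.19×10^-4, f = 0.02021, h_3 = f(L/D)V²/2g = 0.1807 m
Series → Q common, losses add: H = Σh = 9.885 m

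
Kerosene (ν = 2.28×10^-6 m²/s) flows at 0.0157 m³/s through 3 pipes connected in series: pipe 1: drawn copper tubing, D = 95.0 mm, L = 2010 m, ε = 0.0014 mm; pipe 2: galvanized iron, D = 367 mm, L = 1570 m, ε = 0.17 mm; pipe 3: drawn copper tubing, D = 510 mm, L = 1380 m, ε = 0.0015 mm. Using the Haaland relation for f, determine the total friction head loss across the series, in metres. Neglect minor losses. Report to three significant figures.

H ≈ 96.3 m

Pipe 1: V = 2.215 m/s, Re = 9.23×10^4, ε/D = 1.47×10^-5, f = 0.01818, h_1 = f(L/D)V²/2g = 96.18 m
Pipe 2: V = 0.1484 m/s, Re = 2.39×10^4, ε/D = 4.63×10^-4, f = 0.02557, h_2 = f(L/D)V²/2g = 0.1228 m
Pipe 3: V = 0.07685 m/s, Re = 1.72×10^4, ε/D = 2.94×10^-6, f = 0.02676, h_3 = f(L/D)V²/2g = 0.02180 m
Series → Q common, losses add: H = Σh = 96.32 m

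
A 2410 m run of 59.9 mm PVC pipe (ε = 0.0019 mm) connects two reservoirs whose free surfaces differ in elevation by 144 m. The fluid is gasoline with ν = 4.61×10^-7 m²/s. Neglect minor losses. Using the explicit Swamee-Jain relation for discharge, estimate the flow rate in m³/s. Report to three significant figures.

Q ≈ 0.00611 m³/s

Swamee-Jain (Type II): Q = -0.965·√(gD⁵h_f/L)·ln[ε/(3.7D) + √(3.17ν²L/(gD³h_f))]
√(gD⁵h_f/L) = √(9.81·0.0599⁵·144/2410) = 6.723×10^-4
ε/(3.7D) = 8.57×10^-6; √(3.17ν²L/(gD³h_f)) = 7.31×10^-5
Q = -0.965·6.723×10^-4·ln(8.170×10^-5) = 0.006107 m³/s
Check: V = 2.17 m/s, Re = 2.82×10^5, f = 0.01490, h_f = 143 m ≈ 144 m ✓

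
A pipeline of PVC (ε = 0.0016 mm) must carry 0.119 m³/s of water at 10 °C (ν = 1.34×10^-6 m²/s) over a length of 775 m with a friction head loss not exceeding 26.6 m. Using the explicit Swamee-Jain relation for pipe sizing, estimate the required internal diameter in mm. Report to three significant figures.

D ≈ 217 mm

Swamee-Jain (Type III): D = 0.66·[ε^1.25·(LQ²/(gh_f))^4.75 + ν·Q^9.4·(L/(gh_f))^5.2]^0.04
LQ²/(gh_f) = 0.04206; L/(gh_f) = 2.970
Term 1 = ε^1.25·(…)^4.75 = 1.65×10^-14; Term 2 = ν·Q^9.4·(…)^5.2 = 7.86×10^-13
D = 0.66·(1.65×10^-14 + 7.86×10^-13)^0.04 = 0.2166 m = 217 mm
Check: V = 3.23 m/s, Re = 5.22×10^5, f = 0.01311, h_f = 24.9 m ≈ 26.6 m ✓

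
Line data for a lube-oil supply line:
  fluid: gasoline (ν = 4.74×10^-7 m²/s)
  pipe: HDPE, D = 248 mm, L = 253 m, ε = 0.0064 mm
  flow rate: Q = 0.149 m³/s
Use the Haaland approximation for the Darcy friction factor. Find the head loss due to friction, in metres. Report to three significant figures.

h_f ≈ 5.62 m

V = 4Q/(πD²) = 4·0.149/(π·0.248²) = 3.085 m/s
Re = VD/ν = 3.085·0.248/4.74×10^-7 = 1.61×10^6 → turbulent
ε/D = 0.0064/248 = 2.58×10^-5
Haaland: f = 0.01137
h_f = f(L/D)V²/(2g) = 0.01137·(253/0.248)·3.085²/(2·9.81) = 5.625 m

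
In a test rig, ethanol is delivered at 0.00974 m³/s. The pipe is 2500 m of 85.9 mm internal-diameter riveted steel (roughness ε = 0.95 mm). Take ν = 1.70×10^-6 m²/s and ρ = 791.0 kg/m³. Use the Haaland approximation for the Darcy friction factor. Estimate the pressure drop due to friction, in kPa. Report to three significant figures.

V = 4Q/(πD²) = 4·0.00974/(π·0.0859²) = 1.681 m/s
Re = VD/ν = 1.681·0.0859/1.70×10^-6 = 8.49×10^4 → turbulent
ε/D = 0.95/85.9 = 0.0111
Haaland: f = 0.03993
h_f = f(L/D)V²/(2g) = 0.03993·(2500/0.0859)·1.681²/(2·9.81) = 167.3 m
Δp = ρg·h_f = 791.0·9.81·167.3 = 1298 kPa

Δp ≈ 1300 kPa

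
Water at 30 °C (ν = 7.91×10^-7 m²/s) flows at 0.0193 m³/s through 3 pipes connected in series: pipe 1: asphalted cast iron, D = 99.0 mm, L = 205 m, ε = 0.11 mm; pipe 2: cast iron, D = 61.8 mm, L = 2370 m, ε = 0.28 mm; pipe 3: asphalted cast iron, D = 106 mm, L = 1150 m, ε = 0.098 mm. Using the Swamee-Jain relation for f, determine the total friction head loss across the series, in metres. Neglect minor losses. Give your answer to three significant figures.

Pipe 1: V = 2.507 m/s, Re = 3.14×10^5, ε/D = 0.00111, f = 0.02116, h_1 = f(L/D)V²/2g = 14.04 m
Pipe 2: V = 6.434 m/s, Re = 5.03×10^5, ε/D = 0.00453, f = 0.02978, h_2 = f(L/D)V²/2g = 2410 m
Pipe 3: V = 2.187 m/s, Re = 2.93×10^5, ε/D = 9.25×10^-4, f = 0.02045, h_3 = f(L/D)V²/2g = 54.09 m
Series → Q common, losses add: H = Σh = 2478 m

H ≈ 2480 m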